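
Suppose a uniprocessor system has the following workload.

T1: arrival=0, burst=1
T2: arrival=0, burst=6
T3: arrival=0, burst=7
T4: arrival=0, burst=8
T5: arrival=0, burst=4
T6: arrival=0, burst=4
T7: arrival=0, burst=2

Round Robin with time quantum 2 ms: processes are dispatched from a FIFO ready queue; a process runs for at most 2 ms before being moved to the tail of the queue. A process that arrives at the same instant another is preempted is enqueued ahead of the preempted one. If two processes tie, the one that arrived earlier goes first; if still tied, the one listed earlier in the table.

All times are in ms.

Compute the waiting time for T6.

19

Gantt: | T1 0-1 | T2 1-3 | T3 3-5 | T4 5-7 | T5 7-9 | T6 9-11 | T7 11-13 | T2 13-15 | T3 15-17 | T4 17-19 | T5 19-21 | T6 21-23 | T2 23-25 | T3 25-27 | T4 27-29 | T3 29-30 | T4 30-32 |
Completion: T1=1  T2=25  T3=30  T4=32  T5=21  T6=23  T7=13
Turnaround (C−A): T1=1  T2=25  T3=30  T4=32  T5=21  T6=23  T7=13
Waiting(T6) = turnaround − burst = 23 − 4 = 19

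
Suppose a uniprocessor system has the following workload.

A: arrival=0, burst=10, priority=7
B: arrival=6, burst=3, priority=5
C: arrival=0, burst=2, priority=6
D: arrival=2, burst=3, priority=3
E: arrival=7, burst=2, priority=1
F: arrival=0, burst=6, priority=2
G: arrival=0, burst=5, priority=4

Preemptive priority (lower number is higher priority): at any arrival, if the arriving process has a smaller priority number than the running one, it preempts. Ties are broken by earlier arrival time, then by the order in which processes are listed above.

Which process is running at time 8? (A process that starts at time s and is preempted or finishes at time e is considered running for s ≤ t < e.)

Schedule: | F 0-6 | D 6-7 | E 7-9 | D 9-11 | G 11-16 | B 16-19 | C 19-21 | A 21-31 |
Completion: A=31  B=19  C=21  D=11  E=9  F=6  G=16
Turnaround (C−A): A=31  B=13  C=21  D=9  E=2  F=6  G=16

E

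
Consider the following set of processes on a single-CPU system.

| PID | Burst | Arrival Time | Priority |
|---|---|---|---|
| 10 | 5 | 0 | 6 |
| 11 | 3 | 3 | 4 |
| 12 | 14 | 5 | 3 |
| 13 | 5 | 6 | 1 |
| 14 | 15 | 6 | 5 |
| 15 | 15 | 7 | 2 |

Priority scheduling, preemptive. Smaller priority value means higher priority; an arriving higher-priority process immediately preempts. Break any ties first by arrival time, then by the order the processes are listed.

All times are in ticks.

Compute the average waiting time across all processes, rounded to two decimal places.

24.00

Timeline: | 10 0-3 | 11 3-5 | 12 5-6 | 13 6-11 | 15 11-26 | 12 26-39 | 11 39-40 | 14 40-55 | 10 55-57 |
Completion: 10=57  11=40  12=39  13=11  14=55  15=26
Turnaround (C−A): 10=57  11=37  12=34  13=5  14=49  15=19
Waiting times: 10=52, 11=34, 12=20, 13=0, 14=34, 15=4
Average waiting = (52+34+20+0+34+4) / 6 = 144/6 = 24.00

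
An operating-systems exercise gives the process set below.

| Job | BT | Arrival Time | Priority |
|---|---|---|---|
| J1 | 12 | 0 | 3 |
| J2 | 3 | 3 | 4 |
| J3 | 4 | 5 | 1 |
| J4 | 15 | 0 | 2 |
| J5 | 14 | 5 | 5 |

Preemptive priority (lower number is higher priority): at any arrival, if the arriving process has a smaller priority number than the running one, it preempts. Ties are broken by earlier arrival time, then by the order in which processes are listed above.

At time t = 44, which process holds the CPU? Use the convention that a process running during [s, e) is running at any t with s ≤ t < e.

J5

Schedule: | J4 0-5 | J3 5-9 | J4 9-19 | J1 19-31 | J2 31-34 | J5 34-48 |
Completion: J1=31  J2=34  J3=9  J4=19  J5=48
Turnaround (C−A): J1=31  J2=31  J3=4  J4=19  J5=43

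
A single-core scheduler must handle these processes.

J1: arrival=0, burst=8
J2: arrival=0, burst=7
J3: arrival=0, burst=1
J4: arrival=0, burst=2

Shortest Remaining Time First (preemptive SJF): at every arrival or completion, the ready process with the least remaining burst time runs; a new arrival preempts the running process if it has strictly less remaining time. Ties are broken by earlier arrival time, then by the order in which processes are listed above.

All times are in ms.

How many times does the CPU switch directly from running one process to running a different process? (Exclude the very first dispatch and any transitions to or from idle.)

3

Gantt: | J3 0-1 | J4 1-3 | J2 3-10 | J1 10-18 |
Completion: J1=18  J2=10  J3=1  J4=3
Turnaround (C−A): J1=18  J2=10  J3=1  J4=3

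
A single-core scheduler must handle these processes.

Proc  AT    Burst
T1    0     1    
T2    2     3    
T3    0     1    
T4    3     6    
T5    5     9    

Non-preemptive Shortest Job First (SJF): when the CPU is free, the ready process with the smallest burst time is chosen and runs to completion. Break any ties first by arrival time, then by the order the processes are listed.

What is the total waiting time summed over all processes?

9

Gantt: | T1 0-1 | T3 1-2 | T2 2-5 | T4 5-11 | T5 11-20 |
Completion: T1=1  T2=5  T3=2  T4=11  T5=20
Turnaround (C−A): T1=1  T2=3  T3=2  T4=8  T5=15
Waiting = turnaround − burst: T1=0, T2=0, T3=1, T4=2, T5=6
Total waiting = 0 + 0 + 1 + 2 + 6 = 9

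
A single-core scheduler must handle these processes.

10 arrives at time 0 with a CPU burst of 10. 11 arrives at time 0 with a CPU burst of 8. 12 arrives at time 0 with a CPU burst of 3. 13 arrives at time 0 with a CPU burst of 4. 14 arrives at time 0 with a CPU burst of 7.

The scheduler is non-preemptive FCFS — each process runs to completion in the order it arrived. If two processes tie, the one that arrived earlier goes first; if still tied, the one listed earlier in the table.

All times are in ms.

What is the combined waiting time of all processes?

Gantt: | 10 0-10 | 11 10-18 | 12 18-21 | 13 21-25 | 14 25-32 |
Completion: 10=10  11=18  12=21  13=25  14=32
Turnaround (C−A): 10=10  11=18  12=21  13=25  14=32
Waiting = turnaround − burst: 10=0, 11=10, 12=18, 13=21, 14=25
Total waiting = 0 + 10 + 18 + 21 + 25 = 74

74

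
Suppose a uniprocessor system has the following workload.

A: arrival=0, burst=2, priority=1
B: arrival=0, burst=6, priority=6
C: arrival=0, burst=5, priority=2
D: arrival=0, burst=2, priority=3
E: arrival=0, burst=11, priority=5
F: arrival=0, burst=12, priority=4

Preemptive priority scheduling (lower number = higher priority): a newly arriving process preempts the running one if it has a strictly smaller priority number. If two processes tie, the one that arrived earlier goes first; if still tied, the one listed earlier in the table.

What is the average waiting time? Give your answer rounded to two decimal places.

11.83

Gantt: | A 0-2 | C 2-7 | D 7-9 | F 9-21 | E 21-32 | B 32-38 |
Completion: A=2  B=38  C=7  D=9  E=32  F=21
Waiting times: A=0, B=32, C=2, D=7, E=21, F=9
Average waiting = (0+32+2+7+21+9) / 6 = 71/6 = 11.83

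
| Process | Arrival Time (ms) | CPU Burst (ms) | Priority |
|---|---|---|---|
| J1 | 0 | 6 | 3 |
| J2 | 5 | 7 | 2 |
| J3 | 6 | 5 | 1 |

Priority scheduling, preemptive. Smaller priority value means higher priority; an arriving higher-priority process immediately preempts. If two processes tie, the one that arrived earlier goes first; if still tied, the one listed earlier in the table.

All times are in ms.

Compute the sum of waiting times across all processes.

Gantt: | J1 0-5 | J2 5-6 | J3 6-11 | J2 11-17 | J1 17-18 |
Completion: J1=18  J2=17  J3=11
Turnaround (C−A): J1=18  J2=12  J3=5
Waiting = turnaround − burst: J1=12, J2=5, J3=0
Total waiting = 12 + 5 + 0 = 17

17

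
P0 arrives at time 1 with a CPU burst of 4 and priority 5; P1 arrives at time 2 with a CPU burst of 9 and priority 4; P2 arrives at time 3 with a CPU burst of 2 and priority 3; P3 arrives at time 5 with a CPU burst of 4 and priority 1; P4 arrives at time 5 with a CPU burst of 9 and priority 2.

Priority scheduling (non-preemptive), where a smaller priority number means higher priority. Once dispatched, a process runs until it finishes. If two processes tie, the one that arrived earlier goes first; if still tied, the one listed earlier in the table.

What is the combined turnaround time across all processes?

65

Schedule: | idle 0-1 | P0 1-5 | P3 5-9 | P4 9-18 | P2 18-20 | P1 20-29 |
Completion: P0=5  P1=29  P2=20  P3=9  P4=18
Turnaround (C−A): P0=4  P1=27  P2=17  P3=4  P4=13
Turnaround = completion − arrival: P0=4, P1=27, P2=17, P3=4, P4=13
Total turnaround = 4 + 27 + 17 + 4 + 13 = 65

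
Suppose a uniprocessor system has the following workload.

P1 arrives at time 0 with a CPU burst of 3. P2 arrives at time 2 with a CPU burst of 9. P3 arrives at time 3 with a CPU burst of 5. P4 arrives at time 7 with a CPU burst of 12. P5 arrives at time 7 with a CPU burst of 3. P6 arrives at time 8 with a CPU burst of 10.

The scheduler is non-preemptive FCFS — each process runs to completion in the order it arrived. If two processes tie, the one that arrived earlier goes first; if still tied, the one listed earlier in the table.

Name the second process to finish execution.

P2

Schedule: | P1 0-3 | P2 3-12 | P3 12-17 | P4 17-29 | P5 29-32 | P6 32-42 |
Completion: P1=3  P2=12  P3=17  P4=29  P5=32  P6=42
Turnaround (C−A): P1=3  P2=10  P3=14  P4=22  P5=25  P6=34
Finish order: P1 → P2 → P3 → P4 → P5 → P6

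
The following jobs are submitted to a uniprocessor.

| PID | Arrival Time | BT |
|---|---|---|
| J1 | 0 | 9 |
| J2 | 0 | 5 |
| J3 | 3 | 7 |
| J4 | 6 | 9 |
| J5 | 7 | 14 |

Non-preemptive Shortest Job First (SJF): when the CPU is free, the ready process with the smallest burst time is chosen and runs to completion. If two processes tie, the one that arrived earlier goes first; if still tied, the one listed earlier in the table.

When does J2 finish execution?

Timeline: | J2 0-5 | J3 5-12 | J1 12-21 | J4 21-30 | J5 30-44 |
Completion: J1=21  J2=5  J3=12  J4=30  J5=44

5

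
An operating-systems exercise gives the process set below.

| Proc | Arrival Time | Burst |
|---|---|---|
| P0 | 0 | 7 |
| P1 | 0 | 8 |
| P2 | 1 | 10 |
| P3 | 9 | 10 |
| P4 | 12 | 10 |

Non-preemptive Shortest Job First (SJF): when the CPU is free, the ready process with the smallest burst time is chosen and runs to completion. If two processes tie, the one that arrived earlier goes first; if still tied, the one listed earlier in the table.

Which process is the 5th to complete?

P4

Gantt: | P0 0-7 | P1 7-15 | P2 15-25 | P3 25-35 | P4 35-45 |
Completion: P0=7  P1=15  P2=25  P3=35  P4=45
Finish order: P0 → P1 → P2 → P3 → P4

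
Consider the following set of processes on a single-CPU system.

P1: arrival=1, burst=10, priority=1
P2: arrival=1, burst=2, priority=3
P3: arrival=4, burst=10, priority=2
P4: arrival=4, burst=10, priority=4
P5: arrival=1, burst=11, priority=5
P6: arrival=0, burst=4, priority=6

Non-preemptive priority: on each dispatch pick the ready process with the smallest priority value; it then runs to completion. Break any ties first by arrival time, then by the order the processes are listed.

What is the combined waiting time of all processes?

93

Timeline: | P6 0-4 | P1 4-14 | P3 14-24 | P2 24-26 | P4 26-36 | P5 36-47 |
Completion: P1=14  P2=26  P3=24  P4=36  P5=47  P6=4
Turnaround (C−A): P1=13  P2=25  P3=20  P4=32  P5=46  P6=4
Waiting = turnaround − burst: P1=3, P2=23, P3=10, P4=22, P5=35, P6=0
Total waiting = 3 + 23 + 10 + 22 + 35 + 0 = 93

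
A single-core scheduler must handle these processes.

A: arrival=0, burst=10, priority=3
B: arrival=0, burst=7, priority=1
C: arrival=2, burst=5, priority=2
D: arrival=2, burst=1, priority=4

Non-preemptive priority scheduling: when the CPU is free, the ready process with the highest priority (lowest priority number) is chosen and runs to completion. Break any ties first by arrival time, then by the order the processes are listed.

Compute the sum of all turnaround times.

Timeline: | B 0-7 | C 7-12 | A 12-22 | D 22-23 |
Completion: A=22  B=7  C=12  D=23
Turnaround (C−A): A=22  B=7  C=10  D=21
Turnaround = completion − arrival: A=22, B=7, C=10, D=21
Total turnaround = 22 + 7 + 10 + 21 = 60

60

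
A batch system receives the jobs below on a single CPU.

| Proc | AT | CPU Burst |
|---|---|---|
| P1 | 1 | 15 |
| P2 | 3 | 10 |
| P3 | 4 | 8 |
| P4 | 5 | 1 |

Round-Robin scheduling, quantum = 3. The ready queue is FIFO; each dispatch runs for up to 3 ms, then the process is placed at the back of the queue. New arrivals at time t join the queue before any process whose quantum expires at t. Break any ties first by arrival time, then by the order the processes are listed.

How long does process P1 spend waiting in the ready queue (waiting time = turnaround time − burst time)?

19

Gantt: | idle 0-1 | P1 1-4 | P2 4-7 | P3 7-10 | P1 10-13 | P4 13-14 | P2 14-17 | P3 17-20 | P1 20-23 | P2 23-26 | P3 26-28 | P1 28-31 | P2 31-32 | P1 32-35 |
Completion: P1=35  P2=32  P3=28  P4=14
Turnaround (C−A): P1=34  P2=29  P3=24  P4=9
Waiting(P1) = turnaround − burst = 34 − 15 = 19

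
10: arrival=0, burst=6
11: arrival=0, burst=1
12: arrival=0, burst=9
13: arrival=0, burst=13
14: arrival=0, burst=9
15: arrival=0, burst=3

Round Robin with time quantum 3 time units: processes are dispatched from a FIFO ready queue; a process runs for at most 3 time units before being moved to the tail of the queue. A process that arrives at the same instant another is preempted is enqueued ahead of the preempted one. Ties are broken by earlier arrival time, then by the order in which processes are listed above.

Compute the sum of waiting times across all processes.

Timeline: | 10 0-3 | 11 3-4 | 12 4-7 | 13 7-10 | 14 10-13 | 15 13-16 | 10 16-19 | 12 19-22 | 13 22-25 | 14 25-28 | 12 28-31 | 13 31-34 | 14 34-37 | 13 37-41 |
Completion: 10=19  11=4  12=31  13=41  14=37  15=16
Waiting = turnaround − burst: 10=13, 11=3, 12=22, 13=28, 14=28, 15=13
Total waiting = 13 + 3 + 22 + 28 + 28 + 13 = 107

107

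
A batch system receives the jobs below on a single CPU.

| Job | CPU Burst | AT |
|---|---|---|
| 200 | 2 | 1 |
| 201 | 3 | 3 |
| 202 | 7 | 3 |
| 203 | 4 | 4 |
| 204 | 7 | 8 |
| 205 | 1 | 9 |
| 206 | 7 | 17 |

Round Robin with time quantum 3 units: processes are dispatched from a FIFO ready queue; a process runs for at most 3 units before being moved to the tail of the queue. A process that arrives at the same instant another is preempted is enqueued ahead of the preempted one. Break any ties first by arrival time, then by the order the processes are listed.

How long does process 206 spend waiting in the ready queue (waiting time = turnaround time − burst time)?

Schedule: | idle 0-1 | 200 1-3 | 201 3-6 | 202 6-9 | 203 9-12 | 204 12-15 | 205 15-16 | 202 16-19 | 203 19-20 | 204 20-23 | 206 23-26 | 202 26-27 | 204 27-28 | 206 28-32 |
Completion: 200=3  201=6  202=27  203=20  204=28  205=16  206=32
Turnaround (C−A): 200=2  201=3  202=24  203=16  204=20  205=7  206=15
Waiting(206) = turnaround − burst = 15 − 7 = 8

8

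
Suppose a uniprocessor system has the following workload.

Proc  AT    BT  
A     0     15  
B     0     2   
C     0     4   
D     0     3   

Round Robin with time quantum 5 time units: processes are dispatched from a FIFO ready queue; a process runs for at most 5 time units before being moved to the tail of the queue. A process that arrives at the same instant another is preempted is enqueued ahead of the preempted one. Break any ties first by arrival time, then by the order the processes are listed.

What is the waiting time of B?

Gantt: | A 0-5 | B 5-7 | C 7-11 | D 11-14 | A 14-24 |
Completion: A=24  B=7  C=11  D=14
Turnaround (C−A): A=24  B=7  C=11  D=14
Waiting(B) = turnaround − burst = 7 − 2 = 5

5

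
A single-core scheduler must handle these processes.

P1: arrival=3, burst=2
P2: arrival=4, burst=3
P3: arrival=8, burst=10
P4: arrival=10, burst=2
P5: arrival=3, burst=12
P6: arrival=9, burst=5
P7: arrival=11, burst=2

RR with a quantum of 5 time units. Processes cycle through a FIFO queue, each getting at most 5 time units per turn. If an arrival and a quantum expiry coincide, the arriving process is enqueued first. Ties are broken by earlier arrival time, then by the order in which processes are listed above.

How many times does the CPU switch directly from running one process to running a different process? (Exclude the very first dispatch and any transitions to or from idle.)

9

Schedule: | idle 0-3 | P1 3-5 | P5 5-10 | P2 10-13 | P3 13-18 | P6 18-23 | P4 23-25 | P5 25-30 | P7 30-32 | P3 32-37 | P5 37-39 |
Completion: P1=5  P2=13  P3=37  P4=25  P5=39  P6=23  P7=32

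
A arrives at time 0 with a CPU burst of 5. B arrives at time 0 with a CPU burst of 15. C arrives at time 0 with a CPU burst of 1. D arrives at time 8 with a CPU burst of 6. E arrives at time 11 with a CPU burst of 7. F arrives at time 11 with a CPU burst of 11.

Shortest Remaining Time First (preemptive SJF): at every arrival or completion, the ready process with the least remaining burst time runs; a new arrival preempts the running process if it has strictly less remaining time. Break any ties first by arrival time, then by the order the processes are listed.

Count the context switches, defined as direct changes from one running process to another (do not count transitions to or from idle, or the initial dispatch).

6

Timeline: | C 0-1 | A 1-6 | B 6-8 | D 8-14 | E 14-21 | F 21-32 | B 32-45 |
Completion: A=6  B=45  C=1  D=14  E=21  F=32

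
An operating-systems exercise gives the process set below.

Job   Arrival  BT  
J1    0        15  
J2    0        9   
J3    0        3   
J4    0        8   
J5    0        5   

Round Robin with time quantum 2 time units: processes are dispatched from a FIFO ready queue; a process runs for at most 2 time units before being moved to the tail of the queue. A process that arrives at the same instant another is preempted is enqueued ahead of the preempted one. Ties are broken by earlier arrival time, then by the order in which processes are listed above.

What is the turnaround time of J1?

40

Gantt: | J1 0-2 | J2 2-4 | J3 4-6 | J4 6-8 | J5 8-10 | J1 10-12 | J2 12-14 | J3 14-15 | J4 15-17 | J5 17-19 | J1 19-21 | J2 21-23 | J4 23-25 | J5 25-26 | J1 26-28 | J2 28-30 | J4 30-32 | J1 32-34 | J2 34-35 | J1 35-40 |
Completion: J1=40  J2=35  J3=15  J4=32  J5=26
Turnaround (C−A): J1=40  J2=35  J3=15  J4=32  J5=26
Turnaround(J1) = completion − arrival = 40 − 0 = 40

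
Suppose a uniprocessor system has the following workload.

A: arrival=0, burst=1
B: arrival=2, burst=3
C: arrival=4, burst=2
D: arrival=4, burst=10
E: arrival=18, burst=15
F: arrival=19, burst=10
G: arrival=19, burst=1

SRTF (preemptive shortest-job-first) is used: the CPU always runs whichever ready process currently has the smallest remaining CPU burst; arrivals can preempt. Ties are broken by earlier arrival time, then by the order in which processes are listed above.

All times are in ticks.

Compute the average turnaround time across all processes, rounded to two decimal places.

Schedule: | A 0-1 | idle 1-2 | B 2-5 | C 5-7 | D 7-17 | idle 17-18 | E 18-19 | G 19-20 | F 20-30 | E 30-44 |
Completion: A=1  B=5  C=7  D=17  E=44  F=30  G=20
Turnaround (C−A): A=1  B=3  C=3  D=13  E=26  F=11  G=1
Turnaround times: A=1, B=3, C=3, D=13, E=26, F=11, G=1
Average turnaround = (1+3+3+13+26+11+1) / 7 = 58/7 = 8.29

8.29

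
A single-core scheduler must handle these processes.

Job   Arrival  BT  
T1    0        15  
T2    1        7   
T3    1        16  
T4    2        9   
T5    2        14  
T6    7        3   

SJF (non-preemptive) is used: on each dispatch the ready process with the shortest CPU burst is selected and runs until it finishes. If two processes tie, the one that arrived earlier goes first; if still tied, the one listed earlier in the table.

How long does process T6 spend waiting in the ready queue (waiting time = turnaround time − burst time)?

8

Schedule: | T1 0-15 | T6 15-18 | T2 18-25 | T4 25-34 | T5 34-48 | T3 48-64 |
Completion: T1=15  T2=25  T3=64  T4=34  T5=48  T6=18
Waiting(T6) = turnaround − burst = 11 − 3 = 8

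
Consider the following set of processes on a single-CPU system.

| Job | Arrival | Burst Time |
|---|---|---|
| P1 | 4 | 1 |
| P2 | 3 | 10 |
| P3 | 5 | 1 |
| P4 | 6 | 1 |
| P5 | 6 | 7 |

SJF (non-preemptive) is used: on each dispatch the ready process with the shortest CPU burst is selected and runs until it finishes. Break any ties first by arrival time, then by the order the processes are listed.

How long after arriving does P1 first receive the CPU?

9

Timeline: | idle 0-3 | P2 3-13 | P1 13-14 | P3 14-15 | P4 15-16 | P5 16-23 |
Completion: P1=14  P2=13  P3=15  P4=16  P5=23
Turnaround (C−A): P1=10  P2=10  P3=10  P4=10  P5=17
Response(P1) = first start − arrival = 13 − 4 = 9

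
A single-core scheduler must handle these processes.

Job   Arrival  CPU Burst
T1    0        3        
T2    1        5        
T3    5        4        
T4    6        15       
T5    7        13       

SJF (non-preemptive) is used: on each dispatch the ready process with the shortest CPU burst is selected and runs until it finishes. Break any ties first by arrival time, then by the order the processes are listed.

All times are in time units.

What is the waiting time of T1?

0

Schedule: | T1 0-3 | T2 3-8 | T3 8-12 | T5 12-25 | T4 25-40 |
Completion: T1=3  T2=8  T3=12  T4=40  T5=25
Waiting(T1) = turnaround − burst = 3 − 3 = 0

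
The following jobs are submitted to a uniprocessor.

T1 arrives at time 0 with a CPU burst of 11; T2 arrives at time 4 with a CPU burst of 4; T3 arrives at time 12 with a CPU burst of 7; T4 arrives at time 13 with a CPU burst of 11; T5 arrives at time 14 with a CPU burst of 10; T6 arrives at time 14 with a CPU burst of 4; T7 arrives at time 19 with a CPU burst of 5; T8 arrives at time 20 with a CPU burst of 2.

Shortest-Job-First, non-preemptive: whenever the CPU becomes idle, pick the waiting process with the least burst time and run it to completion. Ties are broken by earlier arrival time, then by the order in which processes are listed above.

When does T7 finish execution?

Timeline: | T1 0-11 | T2 11-15 | T6 15-19 | T7 19-24 | T8 24-26 | T3 26-33 | T5 33-43 | T4 43-54 |
Completion: T1=11  T2=15  T3=33  T4=54  T5=43  T6=19  T7=24  T8=26
Turnaround (C−A): T1=11  T2=11  T3=21  T4=41  T5=29  T6=5  T7=5  T8=6

24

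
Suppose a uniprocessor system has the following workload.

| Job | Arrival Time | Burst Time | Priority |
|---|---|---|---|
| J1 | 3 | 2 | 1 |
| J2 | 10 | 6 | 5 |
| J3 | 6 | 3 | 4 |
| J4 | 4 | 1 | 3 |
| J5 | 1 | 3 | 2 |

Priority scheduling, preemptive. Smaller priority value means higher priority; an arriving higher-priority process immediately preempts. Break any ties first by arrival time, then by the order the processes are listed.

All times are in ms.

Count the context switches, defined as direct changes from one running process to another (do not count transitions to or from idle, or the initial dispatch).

Schedule: | idle 0-1 | J5 1-3 | J1 3-5 | J5 5-6 | J4 6-7 | J3 7-10 | J2 10-16 |
Completion: J1=5  J2=16  J3=10  J4=7  J5=6

5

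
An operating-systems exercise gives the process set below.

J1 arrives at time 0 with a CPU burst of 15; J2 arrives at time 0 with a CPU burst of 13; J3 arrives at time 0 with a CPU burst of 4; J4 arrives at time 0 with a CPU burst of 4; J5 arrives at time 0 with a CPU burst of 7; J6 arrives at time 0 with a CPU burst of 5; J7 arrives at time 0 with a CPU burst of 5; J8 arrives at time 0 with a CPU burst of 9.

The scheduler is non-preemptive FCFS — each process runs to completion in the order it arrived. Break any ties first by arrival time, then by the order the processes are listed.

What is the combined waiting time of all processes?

Timeline: | J1 0-15 | J2 15-28 | J3 28-32 | J4 32-36 | J5 36-43 | J6 43-48 | J7 48-53 | J8 53-62 |
Completion: J1=15  J2=28  J3=32  J4=36  J5=43  J6=48  J7=53  J8=62
Turnaround (C−A): J1=15  J2=28  J3=32  J4=36  J5=43  J6=48  J7=53  J8=62
Waiting = turnaround − burst: J1=0, J2=15, J3=28, J4=32, J5=36, J6=43, J7=48, J8=53
Total waiting = 0 + 15 + 28 + 32 + 36 + 43 + 48 + 53 = 255

255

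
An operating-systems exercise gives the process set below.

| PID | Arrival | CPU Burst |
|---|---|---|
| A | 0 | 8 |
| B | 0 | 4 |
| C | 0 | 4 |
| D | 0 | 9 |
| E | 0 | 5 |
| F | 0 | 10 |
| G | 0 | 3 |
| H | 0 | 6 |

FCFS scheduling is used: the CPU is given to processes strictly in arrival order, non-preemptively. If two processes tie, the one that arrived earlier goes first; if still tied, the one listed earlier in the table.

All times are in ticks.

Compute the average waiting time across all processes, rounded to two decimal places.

21.75

Gantt: | A 0-8 | B 8-12 | C 12-16 | D 16-25 | E 25-30 | F 30-40 | G 40-43 | H 43-49 |
Completion: A=8  B=12  C=16  D=25  E=30  F=40  G=43  H=49
Turnaround (C−A): A=8  B=12  C=16  D=25  E=30  F=40  G=43  H=49
Waiting times: A=0, B=8, C=12, D=16, E=25, F=30, G=40, H=43
Average waiting = (0+8+12+16+25+30+40+43) / 8 = 174/8 = 21.75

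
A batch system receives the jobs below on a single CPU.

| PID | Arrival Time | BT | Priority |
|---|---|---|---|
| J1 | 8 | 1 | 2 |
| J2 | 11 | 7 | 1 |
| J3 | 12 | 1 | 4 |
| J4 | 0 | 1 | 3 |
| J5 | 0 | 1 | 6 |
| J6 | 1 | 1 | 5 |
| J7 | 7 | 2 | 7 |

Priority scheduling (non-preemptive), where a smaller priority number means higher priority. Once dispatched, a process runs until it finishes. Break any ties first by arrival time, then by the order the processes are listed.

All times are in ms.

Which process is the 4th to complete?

Schedule: | J4 0-1 | J6 1-2 | J5 2-3 | idle 3-7 | J7 7-9 | J1 9-10 | idle 10-11 | J2 11-18 | J3 18-19 |
Completion: J1=10  J2=18  J3=19  J4=1  J5=3  J6=2  J7=9
Finish order: J4 → J6 → J5 → J7 → J1 → J2 → J3

J7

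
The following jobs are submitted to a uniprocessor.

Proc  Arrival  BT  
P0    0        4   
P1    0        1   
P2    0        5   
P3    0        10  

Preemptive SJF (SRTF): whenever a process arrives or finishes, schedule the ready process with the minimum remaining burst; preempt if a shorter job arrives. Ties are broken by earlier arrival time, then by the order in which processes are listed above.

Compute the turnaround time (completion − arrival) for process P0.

Timeline: | P1 0-1 | P0 1-5 | P2 5-10 | P3 10-20 |
Completion: P0=5  P1=1  P2=10  P3=20
Turnaround(P0) = completion − arrival = 5 − 0 = 5

5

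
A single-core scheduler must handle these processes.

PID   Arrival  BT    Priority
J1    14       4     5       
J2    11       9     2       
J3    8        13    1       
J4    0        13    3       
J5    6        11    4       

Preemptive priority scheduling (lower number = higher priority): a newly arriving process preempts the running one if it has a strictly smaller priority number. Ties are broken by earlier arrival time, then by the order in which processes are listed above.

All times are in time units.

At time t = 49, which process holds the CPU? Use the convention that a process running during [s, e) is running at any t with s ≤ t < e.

Gantt: | J4 0-8 | J3 8-21 | J2 21-30 | J4 30-35 | J5 35-46 | J1 46-50 |
Completion: J1=50  J2=30  J3=21  J4=35  J5=46
Turnaround (C−A): J1=36  J2=19  J3=13  J4=35  J5=40

J1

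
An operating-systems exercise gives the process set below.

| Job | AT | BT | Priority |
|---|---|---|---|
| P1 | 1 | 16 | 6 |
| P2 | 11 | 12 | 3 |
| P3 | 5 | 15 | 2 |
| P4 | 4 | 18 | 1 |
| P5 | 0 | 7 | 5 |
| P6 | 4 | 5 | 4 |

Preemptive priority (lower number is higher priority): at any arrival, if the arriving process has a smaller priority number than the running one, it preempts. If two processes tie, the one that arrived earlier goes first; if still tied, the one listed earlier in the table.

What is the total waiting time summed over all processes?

194

Schedule: | P5 0-4 | P4 4-22 | P3 22-37 | P2 37-49 | P6 49-54 | P5 54-57 | P1 57-73 |
Completion: P1=73  P2=49  P3=37  P4=22  P5=57  P6=54
Turnaround (C−A): P1=72  P2=38  P3=32  P4=18  P5=57  P6=50
Waiting = turnaround − burst: P1=56, P2=26, P3=17, P4=0, P5=50, P6=45
Total waiting = 56 + 26 + 17 + 0 + 50 + 45 = 194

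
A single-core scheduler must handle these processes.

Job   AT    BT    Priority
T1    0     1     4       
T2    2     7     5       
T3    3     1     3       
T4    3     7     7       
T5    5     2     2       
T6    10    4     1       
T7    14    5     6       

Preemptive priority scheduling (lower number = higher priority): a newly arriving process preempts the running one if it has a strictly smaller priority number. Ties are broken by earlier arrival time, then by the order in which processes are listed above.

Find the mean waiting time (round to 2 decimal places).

3.86

Gantt: | T1 0-1 | idle 1-2 | T2 2-3 | T3 3-4 | T2 4-5 | T5 5-7 | T2 7-10 | T6 10-14 | T2 14-16 | T7 16-21 | T4 21-28 |
Completion: T1=1  T2=16  T3=4  T4=28  T5=7  T6=14  T7=21
Turnaround (C−A): T1=1  T2=14  T3=1  T4=25  T5=2  T6=4  T7=7
Waiting times: T1=0, T2=7, T3=0, T4=18, T5=0, T6=0, T7=2
Average waiting = (0+7+0+18+0+0+2) / 7 = 27/7 = 3.86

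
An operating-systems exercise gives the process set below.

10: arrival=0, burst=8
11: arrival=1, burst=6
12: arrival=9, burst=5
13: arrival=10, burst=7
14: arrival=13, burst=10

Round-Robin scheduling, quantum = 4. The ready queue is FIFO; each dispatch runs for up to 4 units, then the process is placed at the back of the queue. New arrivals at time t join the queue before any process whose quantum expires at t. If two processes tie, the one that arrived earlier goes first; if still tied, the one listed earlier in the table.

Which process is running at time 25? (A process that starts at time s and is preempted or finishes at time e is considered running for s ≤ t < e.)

14

Gantt: | 10 0-4 | 11 4-8 | 10 8-12 | 11 12-14 | 12 14-18 | 13 18-22 | 14 22-26 | 12 26-27 | 13 27-30 | 14 30-36 |
Completion: 10=12  11=14  12=27  13=30  14=36
Turnaround (C−A): 10=12  11=13  12=18  13=20  14=23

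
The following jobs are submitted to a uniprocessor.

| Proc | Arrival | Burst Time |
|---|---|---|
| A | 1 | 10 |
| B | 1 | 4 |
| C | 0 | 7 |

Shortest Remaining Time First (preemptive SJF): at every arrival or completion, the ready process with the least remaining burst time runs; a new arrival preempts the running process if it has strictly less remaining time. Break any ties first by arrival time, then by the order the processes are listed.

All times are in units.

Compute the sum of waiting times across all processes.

Timeline: | C 0-1 | B 1-5 | C 5-11 | A 11-21 |
Completion: A=21  B=5  C=11
Turnaround (C−A): A=20  B=4  C=11
Waiting = turnaround − burst: A=10, B=0, C=4
Total waiting = 10 + 0 + 4 = 14

14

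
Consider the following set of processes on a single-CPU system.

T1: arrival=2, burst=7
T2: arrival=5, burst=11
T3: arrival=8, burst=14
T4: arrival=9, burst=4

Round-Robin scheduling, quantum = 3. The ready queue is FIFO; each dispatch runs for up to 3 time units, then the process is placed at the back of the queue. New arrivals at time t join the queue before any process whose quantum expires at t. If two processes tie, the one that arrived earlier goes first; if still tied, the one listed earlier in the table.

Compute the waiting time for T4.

Gantt: | idle 0-2 | T1 2-5 | T2 5-8 | T1 8-11 | T3 11-14 | T2 14-17 | T4 17-20 | T1 20-21 | T3 21-24 | T2 24-27 | T4 27-28 | T3 28-31 | T2 31-33 | T3 33-38 |
Completion: T1=21  T2=33  T3=38  T4=28
Turnaround (C−A): T1=19  T2=28  T3=30  T4=19
Waiting(T4) = turnaround − burst = 19 − 4 = 15

15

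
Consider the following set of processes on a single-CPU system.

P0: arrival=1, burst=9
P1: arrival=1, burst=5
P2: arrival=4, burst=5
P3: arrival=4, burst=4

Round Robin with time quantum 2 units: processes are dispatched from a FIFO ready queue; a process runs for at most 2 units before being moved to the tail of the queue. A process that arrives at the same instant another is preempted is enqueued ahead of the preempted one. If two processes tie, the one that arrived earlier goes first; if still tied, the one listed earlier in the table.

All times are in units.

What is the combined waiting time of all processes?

53

Timeline: | idle 0-1 | P0 1-3 | P1 3-5 | P0 5-7 | P2 7-9 | P3 9-11 | P1 11-13 | P0 13-15 | P2 15-17 | P3 17-19 | P1 19-20 | P0 20-22 | P2 22-23 | P0 23-24 |
Completion: P0=24  P1=20  P2=23  P3=19
Waiting = turnaround − burst: P0=14, P1=14, P2=14, P3=11
Total waiting = 14 + 14 + 14 + 11 = 53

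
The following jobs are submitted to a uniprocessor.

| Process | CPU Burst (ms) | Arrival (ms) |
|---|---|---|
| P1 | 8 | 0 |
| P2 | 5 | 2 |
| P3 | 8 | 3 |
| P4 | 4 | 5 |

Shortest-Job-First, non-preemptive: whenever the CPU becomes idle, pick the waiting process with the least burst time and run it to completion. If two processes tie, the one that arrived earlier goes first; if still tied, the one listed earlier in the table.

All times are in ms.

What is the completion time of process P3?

25

Gantt: | P1 0-8 | P4 8-12 | P2 12-17 | P3 17-25 |
Completion: P1=8  P2=17  P3=25  P4=12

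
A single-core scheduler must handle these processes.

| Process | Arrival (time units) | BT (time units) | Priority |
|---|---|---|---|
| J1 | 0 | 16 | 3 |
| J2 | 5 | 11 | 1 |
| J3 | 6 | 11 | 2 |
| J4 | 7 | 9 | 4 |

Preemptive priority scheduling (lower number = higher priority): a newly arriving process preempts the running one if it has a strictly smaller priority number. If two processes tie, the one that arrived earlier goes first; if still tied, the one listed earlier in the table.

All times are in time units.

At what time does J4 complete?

47

Schedule: | J1 0-5 | J2 5-16 | J3 16-27 | J1 27-38 | J4 38-47 |
Completion: J1=38  J2=16  J3=27  J4=47
Turnaround (C−A): J1=38  J2=11  J3=21  J4=40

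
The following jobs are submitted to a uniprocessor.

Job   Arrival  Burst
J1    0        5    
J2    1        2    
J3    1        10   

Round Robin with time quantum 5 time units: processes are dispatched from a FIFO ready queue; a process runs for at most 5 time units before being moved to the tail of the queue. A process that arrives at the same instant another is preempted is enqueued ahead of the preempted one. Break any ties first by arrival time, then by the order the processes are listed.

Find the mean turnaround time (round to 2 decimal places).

Timeline: | J1 0-5 | J2 5-7 | J3 7-17 |
Completion: J1=5  J2=7  J3=17
Turnaround times: J1=5, J2=6, J3=16
Average turnaround = (5+6+16) / 3 = 27/3 = 9.00

9.00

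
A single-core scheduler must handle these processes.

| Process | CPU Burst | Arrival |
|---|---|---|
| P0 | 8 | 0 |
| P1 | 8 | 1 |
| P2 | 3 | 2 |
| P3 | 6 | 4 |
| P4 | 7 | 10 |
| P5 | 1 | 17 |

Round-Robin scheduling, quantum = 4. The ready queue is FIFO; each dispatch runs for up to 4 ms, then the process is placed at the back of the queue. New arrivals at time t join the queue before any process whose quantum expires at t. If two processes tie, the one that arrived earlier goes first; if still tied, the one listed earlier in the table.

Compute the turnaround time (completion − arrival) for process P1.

Schedule: | P0 0-4 | P1 4-8 | P2 8-11 | P3 11-15 | P0 15-19 | P1 19-23 | P4 23-27 | P3 27-29 | P5 29-30 | P4 30-33 |
Completion: P0=19  P1=23  P2=11  P3=29  P4=33  P5=30
Turnaround (C−A): P0=19  P1=22  P2=9  P3=25  P4=23  P5=13
Turnaround(P1) = completion − arrival = 23 − 1 = 22

22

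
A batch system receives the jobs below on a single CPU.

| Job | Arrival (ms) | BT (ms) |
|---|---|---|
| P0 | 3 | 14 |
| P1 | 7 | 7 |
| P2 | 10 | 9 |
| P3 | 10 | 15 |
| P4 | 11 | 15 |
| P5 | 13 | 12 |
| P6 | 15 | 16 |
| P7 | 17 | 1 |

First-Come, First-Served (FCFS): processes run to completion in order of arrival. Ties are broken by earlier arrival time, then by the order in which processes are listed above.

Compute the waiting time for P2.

14

Schedule: | idle 0-3 | P0 3-17 | P1 17-24 | P2 24-33 | P3 33-48 | P4 48-63 | P5 63-75 | P6 75-91 | P7 91-92 |
Completion: P0=17  P1=24  P2=33  P3=48  P4=63  P5=75  P6=91  P7=92
Turnaround (C−A): P0=14  P1=17  P2=23  P3=38  P4=52  P5=62  P6=76  P7=75
Waiting(P2) = turnaround − burst = 23 − 9 = 14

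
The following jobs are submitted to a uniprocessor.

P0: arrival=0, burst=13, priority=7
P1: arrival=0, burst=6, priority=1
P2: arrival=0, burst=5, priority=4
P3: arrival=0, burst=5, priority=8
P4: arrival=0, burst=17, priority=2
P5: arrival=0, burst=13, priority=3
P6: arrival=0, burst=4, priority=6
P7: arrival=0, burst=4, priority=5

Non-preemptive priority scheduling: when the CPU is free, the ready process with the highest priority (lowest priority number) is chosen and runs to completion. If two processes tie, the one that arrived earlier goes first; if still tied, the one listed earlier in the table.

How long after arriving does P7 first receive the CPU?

41

Timeline: | P1 0-6 | P4 6-23 | P5 23-36 | P2 36-41 | P7 41-45 | P6 45-49 | P0 49-62 | P3 62-67 |
Completion: P0=62  P1=6  P2=41  P3=67  P4=23  P5=36  P6=49  P7=45
Response(P7) = first start − arrival = 41 − 0 = 41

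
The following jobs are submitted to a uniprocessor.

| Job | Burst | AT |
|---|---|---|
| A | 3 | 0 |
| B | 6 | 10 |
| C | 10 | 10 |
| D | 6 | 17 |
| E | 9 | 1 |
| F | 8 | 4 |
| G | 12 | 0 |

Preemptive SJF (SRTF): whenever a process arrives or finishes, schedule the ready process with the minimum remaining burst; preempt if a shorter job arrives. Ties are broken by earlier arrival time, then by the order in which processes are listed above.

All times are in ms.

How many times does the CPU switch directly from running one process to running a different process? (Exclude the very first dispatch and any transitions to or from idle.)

6

Timeline: | A 0-3 | E 3-12 | B 12-18 | D 18-24 | F 24-32 | C 32-42 | G 42-54 |
Completion: A=3  B=18  C=42  D=24  E=12  F=32  G=54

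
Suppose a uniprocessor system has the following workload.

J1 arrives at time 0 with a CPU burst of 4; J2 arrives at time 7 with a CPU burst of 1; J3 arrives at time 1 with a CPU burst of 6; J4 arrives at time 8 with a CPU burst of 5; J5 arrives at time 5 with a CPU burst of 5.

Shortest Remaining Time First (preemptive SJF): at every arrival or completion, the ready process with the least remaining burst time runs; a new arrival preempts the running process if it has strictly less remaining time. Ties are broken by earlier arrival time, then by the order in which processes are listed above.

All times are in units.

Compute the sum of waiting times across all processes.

18

Gantt: | J1 0-4 | J3 4-7 | J2 7-8 | J3 8-11 | J5 11-16 | J4 16-21 |
Completion: J1=4  J2=8  J3=11  J4=21  J5=16
Waiting = turnaround − burst: J1=0, J2=0, J3=4, J4=8, J5=6
Total waiting = 0 + 0 + 4 + 8 + 6 = 18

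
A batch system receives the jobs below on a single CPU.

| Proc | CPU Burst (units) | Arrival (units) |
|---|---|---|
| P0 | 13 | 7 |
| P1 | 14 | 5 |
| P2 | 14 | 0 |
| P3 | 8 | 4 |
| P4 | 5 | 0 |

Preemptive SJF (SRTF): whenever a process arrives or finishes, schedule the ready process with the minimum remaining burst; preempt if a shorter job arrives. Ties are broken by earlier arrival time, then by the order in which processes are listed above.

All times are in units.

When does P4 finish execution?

5

Gantt: | P4 0-5 | P3 5-13 | P0 13-26 | P2 26-40 | P1 40-54 |
Completion: P0=26  P1=54  P2=40  P3=13  P4=5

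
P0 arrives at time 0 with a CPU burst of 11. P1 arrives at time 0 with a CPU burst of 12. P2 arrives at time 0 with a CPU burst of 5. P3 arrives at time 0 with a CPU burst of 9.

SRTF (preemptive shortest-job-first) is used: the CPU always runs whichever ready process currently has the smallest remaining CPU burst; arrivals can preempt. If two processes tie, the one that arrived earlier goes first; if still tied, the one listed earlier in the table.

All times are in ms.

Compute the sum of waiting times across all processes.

Timeline: | P2 0-5 | P3 5-14 | P0 14-25 | P1 25-37 |
Completion: P0=25  P1=37  P2=5  P3=14
Turnaround (C−A): P0=25  P1=37  P2=5  P3=14
Waiting = turnaround − burst: P0=14, P1=25, P2=0, P3=5
Total waiting = 14 + 25 + 0 + 5 = 44

44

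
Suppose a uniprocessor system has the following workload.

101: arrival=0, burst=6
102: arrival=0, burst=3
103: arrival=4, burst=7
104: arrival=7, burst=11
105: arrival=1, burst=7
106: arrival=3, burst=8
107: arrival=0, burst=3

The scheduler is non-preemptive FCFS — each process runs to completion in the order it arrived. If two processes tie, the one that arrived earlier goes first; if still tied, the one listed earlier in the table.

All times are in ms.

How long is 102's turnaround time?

Timeline: | 101 0-6 | 102 6-9 | 107 9-12 | 105 12-19 | 106 19-27 | 103 27-34 | 104 34-45 |
Completion: 101=6  102=9  103=34  104=45  105=19  106=27  107=12
Turnaround(102) = completion − arrival = 9 − 0 = 9

9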